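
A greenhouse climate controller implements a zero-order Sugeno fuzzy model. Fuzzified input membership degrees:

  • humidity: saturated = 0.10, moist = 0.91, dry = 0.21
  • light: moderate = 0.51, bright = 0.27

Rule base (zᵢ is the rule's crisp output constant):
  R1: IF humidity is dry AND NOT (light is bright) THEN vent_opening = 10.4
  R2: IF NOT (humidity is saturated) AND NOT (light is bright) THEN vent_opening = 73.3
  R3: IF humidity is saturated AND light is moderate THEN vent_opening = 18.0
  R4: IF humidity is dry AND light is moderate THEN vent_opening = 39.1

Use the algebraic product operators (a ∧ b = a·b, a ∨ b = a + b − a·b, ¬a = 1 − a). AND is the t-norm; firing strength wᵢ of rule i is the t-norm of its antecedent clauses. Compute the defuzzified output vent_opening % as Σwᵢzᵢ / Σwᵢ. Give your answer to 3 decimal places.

R1 (z=10.4): dry=0.21, ¬bright=1−0.27=0.73; AND[a·b] → w = 0.1533
R2 (z=73.3): ¬saturated=1−0.10=0.90, ¬bright=1−0.27=0.73; AND[a·b] → w = 0.6570
R3 (z=18.0): saturated=0.10, moderate=0.51; AND[a·b] → w = 0.0510
R4 (z=39.1): dry=0.21, moderate=0.51; AND[a·b] → w = 0.1071
Weighted average = (0.1533·10.4 + 0.6570·73.3 + 0.0510·18.0 + 0.1071·39.1) / (0.1533 + 0.6570 + 0.0510 + 0.1071)
  = 54.8580 / 0.9684 = 56.648

56.648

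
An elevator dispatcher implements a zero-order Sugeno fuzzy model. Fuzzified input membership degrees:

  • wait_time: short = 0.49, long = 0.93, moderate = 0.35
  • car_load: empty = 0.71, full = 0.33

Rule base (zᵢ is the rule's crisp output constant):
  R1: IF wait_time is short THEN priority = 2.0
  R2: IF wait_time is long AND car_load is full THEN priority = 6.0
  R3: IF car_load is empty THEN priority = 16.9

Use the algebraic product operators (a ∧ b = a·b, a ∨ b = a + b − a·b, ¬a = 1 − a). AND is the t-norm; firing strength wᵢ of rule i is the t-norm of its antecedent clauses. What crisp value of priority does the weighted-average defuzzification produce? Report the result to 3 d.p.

R1 (z=2.0): short=0.49 → w = 0.4900
R2 (z=6.0): long=0.93, full=0.33; AND[a·b] → w = 0.3069
R3 (z=16.9): empty=0.71 → w = 0.7100
Weighted average = (0.4900·2.0 + 0.3069·6.0 + 0.7100·16.9) / (0.4900 + 0.3069 + 0.7100)
  = 14.8204 / 1.5069 = 9.835

9.835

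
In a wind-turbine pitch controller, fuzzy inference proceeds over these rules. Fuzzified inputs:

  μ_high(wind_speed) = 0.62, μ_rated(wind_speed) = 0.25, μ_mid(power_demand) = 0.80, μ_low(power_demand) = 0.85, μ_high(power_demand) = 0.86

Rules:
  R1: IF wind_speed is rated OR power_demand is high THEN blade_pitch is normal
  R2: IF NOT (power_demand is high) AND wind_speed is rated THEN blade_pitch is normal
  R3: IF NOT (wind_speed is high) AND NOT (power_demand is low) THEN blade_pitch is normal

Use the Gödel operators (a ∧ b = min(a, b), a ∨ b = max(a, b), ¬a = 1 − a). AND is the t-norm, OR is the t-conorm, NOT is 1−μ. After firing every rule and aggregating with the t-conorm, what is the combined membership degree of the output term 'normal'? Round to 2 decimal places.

R1: rated=0.25, high=0.86; OR[max(a, b)] → w = 0.86
R2: ¬high=1−0.86=0.14, rated=0.25; AND[min(a, b)] → w = 0.14
R3: ¬high=1−0.62=0.38, ¬low=1−0.85=0.15; AND[min(a, b)] → w = 0.15
Rules with consequent 'normal': {R1, R2, R3} → strengths 0.86, 0.14, 0.15
Aggregate via t-conorm [max(a, b)]: 0.86

0.86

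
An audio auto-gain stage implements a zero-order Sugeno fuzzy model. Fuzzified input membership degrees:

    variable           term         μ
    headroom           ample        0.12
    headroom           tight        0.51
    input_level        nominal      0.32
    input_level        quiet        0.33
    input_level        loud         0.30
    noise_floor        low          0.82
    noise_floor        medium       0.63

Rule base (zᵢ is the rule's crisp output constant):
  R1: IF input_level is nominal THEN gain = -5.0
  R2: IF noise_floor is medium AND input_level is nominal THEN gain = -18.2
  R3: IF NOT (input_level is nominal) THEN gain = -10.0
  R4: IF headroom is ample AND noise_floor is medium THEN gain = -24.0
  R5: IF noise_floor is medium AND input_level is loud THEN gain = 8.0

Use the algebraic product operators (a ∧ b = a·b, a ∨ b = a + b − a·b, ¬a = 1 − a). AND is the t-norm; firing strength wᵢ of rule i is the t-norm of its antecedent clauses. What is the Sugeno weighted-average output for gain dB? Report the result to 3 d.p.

R1 (z=-5.0): nominal=0.32 → w = 0.3200
R2 (z=-18.2): medium=0.63, nominal=0.32; AND[a·b] → w = 0.2016
R3 (z=-10.0): ¬nominal=1−0.32=0.68 → w = 0.6800
R4 (z=-24.0): ample=0.12, medium=0.63; AND[a·b] → w = 0.0756
R5 (z=8.0): medium=0.63, loud=0.30; AND[a·b] → w = 0.1890
Weighted average = (0.3200·-5.0 + 0.2016·-18.2 + 0.6800·-10.0 + 0.0756·-24.0 + 0.1890·8.0) / (0.3200 + 0.2016 + 0.6800 + 0.0756 + 0.1890)
  = -12.3715 / 1.4662 = -8.438

-8.438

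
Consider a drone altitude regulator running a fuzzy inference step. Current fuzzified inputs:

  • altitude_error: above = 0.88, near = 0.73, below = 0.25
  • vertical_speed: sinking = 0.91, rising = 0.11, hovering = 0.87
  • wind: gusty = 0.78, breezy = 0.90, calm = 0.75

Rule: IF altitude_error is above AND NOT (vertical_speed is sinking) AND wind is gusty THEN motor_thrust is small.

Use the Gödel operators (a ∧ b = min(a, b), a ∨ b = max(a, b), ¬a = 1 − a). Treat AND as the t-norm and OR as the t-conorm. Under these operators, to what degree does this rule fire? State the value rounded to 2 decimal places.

0.09

firing strength: above=0.88, ¬sinking=1−0.91=0.09, gusty=0.78; AND[min(a, b)] → w = 0.09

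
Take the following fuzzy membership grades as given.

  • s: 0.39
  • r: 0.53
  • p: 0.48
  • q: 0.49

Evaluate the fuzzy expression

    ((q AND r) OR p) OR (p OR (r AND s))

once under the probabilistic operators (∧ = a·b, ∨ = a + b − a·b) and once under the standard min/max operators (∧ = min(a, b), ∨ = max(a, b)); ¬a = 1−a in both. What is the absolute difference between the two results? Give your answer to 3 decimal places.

0.351

Under probabilistic:
  q AND r = a·b on (0.4900, 0.5300) = 0.2597
  (q AND r) OR p = a + b − a·b on (0.2597, 0.4800) = 0.6150
  r AND s = a·b on (0.5300, 0.3900) = 0.2067
  p OR (r AND s) = a + b − a·b on (0.4800, 0.2067) = 0.5875
  ((q AND r) OR p) OR (p OR (r AND s)) = a + b − a·b on (0.6150, 0.5875) = 0.8412
  → value = 0.8412
Under standard min/max:
  q AND r = min(a, b) on (0.49, 0.53) = 0.49
  (q AND r) OR p = max(a, b) on (0.49, 0.48) = 0.49
  r AND s = min(a, b) on (0.53, 0.39) = 0.39
  p OR (r AND s) = max(a, b) on (0.48, 0.39) = 0.48
  ((q AND r) OR p) OR (p OR (r AND s)) = max(a, b) on (0.49, 0.48) = 0.49
  → value = 0.4900
|0.8412 − 0.4900| = 0.351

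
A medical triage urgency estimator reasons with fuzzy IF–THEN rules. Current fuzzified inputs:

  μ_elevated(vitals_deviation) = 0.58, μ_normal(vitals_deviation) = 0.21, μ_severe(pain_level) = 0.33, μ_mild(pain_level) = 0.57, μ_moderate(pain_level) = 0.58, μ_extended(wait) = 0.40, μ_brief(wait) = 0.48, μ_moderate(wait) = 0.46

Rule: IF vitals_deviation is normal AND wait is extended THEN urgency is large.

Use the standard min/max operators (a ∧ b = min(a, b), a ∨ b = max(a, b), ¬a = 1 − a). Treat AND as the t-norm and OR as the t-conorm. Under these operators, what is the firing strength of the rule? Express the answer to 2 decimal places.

0.21

firing strength: normal=0.21, extended=0.40; AND[min(a, b)] → w = 0.21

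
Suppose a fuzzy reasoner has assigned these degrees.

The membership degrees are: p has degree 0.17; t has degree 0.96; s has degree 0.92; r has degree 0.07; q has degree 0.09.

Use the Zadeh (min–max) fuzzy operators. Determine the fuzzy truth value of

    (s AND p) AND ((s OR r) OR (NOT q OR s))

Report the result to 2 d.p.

0.17

s AND p = min(a, b) on (0.92, 0.17) = 0.17
s OR r = max(a, b) on (0.92, 0.07) = 0.92
NOT q = 1 − 0.09 = 0.91
NOT q OR s = max(a, b) on (0.91, 0.92) = 0.92
(s OR r) OR (NOT q OR s) = max(a, b) on (0.92, 0.92) = 0.92
(s AND p) AND ((s OR r) OR (NOT q OR s)) = min(a, b) on (0.17, 0.92) = 0.17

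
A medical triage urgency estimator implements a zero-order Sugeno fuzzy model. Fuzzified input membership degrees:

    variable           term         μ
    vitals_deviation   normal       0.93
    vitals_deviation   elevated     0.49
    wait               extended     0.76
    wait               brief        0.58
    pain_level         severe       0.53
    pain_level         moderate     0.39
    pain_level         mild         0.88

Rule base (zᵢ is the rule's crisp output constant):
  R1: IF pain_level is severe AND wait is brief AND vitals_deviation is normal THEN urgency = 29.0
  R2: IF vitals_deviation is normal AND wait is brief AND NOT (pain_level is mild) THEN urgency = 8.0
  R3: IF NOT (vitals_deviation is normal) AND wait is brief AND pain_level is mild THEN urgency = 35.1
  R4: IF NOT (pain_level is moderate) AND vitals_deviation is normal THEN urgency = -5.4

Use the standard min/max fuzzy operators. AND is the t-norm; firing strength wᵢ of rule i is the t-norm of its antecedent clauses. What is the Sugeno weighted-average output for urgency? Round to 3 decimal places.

R1 (z=29.0): severe=0.53, brief=0.58, normal=0.93; AND[min(a, b)] → w = 0.53
R2 (z=8.0): normal=0.93, brief=0.58, ¬mild=1−0.88=0.12; AND[min(a, b)] → w = 0.12
R3 (z=35.1): ¬normal=1−0.93=0.07, brief=0.58, mild=0.88; AND[min(a, b)] → w = 0.07
R4 (z=-5.4): ¬moderate=1−0.39=0.61, normal=0.93; AND[min(a, b)] → w = 0.61
Weighted average = (0.53·29.0 + 0.12·8.0 + 0.07·35.1 + 0.61·-5.4) / (0.53 + 0.12 + 0.07 + 0.61)
  = 15.4930 / 1.3300 = 11.649

11.649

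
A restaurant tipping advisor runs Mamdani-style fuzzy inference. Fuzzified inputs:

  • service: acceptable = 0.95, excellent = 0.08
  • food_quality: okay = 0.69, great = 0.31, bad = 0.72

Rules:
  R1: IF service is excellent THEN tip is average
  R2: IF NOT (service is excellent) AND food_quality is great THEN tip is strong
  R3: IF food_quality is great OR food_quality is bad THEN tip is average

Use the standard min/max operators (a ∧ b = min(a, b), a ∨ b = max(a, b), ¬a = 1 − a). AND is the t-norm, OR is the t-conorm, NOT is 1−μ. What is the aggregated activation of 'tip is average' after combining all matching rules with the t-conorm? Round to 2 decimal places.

R1: excellent=0.08 → w = 0.08
R2: ¬excellent=1−0.08=0.92, great=0.31; AND[min(a, b)] → w = 0.31
R3: great=0.31, bad=0.72; OR[max(a, b)] → w = 0.72
Rules with consequent 'average': {R1, R3} → strengths 0.08, 0.72
Aggregate via t-conorm [max(a, b)]: 0.72

0.72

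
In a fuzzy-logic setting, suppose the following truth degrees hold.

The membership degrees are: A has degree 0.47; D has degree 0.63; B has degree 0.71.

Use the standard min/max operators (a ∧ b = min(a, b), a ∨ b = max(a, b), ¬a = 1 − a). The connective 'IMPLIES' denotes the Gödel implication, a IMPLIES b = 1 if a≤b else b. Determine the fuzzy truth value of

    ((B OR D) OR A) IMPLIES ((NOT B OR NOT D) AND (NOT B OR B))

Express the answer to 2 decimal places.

B OR D = max(a, b) on (0.71, 0.63) = 0.71
(B OR D) OR A = max(a, b) on (0.71, 0.47) = 0.71
NOT B = 1 − 0.71 = 0.29
NOT D = 1 − 0.63 = 0.37
NOT B OR NOT D = max(a, b) on (0.29, 0.37) = 0.37
NOT B = 1 − 0.71 = 0.29
NOT B OR B = max(a, b) on (0.29, 0.71) = 0.71
(NOT B OR NOT D) AND (NOT B OR B) = min(a, b) on (0.37, 0.71) = 0.37
((B OR D) OR A) IMPLIES ((NOT B OR NOT D) AND (NOT B OR B))  [Gödel: 1 if a≤b else b] with a=0.71, b=0.37 → 0.37

0.37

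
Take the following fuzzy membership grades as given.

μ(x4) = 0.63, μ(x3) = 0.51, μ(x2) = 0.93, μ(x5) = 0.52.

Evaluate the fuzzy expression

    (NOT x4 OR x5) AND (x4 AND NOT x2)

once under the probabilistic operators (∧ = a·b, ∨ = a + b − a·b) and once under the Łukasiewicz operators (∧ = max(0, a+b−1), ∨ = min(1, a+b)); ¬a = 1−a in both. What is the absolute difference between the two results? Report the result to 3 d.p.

0.031

Under probabilistic:
  NOT x4 = 1 − 0.6300 = 0.3700
  NOT x4 OR x5 = a + b − a·b on (0.3700, 0.5200) = 0.6976
  NOT x2 = 1 − 0.9300 = 0.0700
  x4 AND NOT x2 = a·b on (0.6300, 0.0700) = 0.0441
  (NOT x4 OR x5) AND (x4 AND NOT x2) = a·b on (0.6976, 0.0441) = 0.0308
  → value = 0.0308
Under Łukasiewicz:
  NOT x4 = 1 − 0.63 = 0.37
  NOT x4 OR x5 = min(1, a+b) on (0.37, 0.52) = 0.89
  NOT x2 = 1 − 0.93 = 0.07
  x4 AND NOT x2 = max(0, a+b−1) on (0.63, 0.07) = 0.00
  (NOT x4 OR x5) AND (x4 AND NOT x2) = max(0, a+b−1) on (0.89, 0.00) = 0.00
  → value = 0.0000
|0.0308 − 0.0000| = 0.031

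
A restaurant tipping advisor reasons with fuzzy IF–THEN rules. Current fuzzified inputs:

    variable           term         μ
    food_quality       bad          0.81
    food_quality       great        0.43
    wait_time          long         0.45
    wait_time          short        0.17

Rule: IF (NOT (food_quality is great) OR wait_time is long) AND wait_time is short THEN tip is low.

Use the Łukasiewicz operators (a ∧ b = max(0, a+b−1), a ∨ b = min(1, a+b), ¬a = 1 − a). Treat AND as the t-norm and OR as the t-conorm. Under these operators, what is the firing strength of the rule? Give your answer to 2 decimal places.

0.17

firing strength: (¬great=1−0.43=0.57 OR long=0.45) = 1.00; AND[max(0, a+b−1)] with short=0.17 → w = 0.17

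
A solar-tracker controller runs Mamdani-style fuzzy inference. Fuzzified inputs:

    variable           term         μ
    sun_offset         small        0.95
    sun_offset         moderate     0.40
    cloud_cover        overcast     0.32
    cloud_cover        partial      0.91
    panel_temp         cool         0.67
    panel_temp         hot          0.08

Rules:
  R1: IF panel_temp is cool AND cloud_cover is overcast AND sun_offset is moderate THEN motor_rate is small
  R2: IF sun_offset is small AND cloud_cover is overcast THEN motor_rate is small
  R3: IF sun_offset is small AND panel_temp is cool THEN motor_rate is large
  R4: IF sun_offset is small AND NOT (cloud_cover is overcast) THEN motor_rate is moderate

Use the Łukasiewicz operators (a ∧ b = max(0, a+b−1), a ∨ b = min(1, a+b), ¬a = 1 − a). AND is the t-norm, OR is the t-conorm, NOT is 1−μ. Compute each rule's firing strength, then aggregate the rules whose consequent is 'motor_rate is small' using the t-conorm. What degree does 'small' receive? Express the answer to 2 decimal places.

R1: cool=0.67, overcast=0.32, moderate=0.40; AND[max(0, a+b−1)] → w = 0.00
R2: small=0.95, overcast=0.32; AND[max(0, a+b−1)] → w = 0.27
R3: small=0.95, cool=0.67; AND[max(0, a+b−1)] → w = 0.62
R4: small=0.95, ¬overcast=1−0.32=0.68; AND[max(0, a+b−1)] → w = 0.63
Rules with consequent 'small': {R1, R2} → strengths 0.00, 0.27
Aggregate via t-conorm [min(1, a+b)]: 0.27

0.27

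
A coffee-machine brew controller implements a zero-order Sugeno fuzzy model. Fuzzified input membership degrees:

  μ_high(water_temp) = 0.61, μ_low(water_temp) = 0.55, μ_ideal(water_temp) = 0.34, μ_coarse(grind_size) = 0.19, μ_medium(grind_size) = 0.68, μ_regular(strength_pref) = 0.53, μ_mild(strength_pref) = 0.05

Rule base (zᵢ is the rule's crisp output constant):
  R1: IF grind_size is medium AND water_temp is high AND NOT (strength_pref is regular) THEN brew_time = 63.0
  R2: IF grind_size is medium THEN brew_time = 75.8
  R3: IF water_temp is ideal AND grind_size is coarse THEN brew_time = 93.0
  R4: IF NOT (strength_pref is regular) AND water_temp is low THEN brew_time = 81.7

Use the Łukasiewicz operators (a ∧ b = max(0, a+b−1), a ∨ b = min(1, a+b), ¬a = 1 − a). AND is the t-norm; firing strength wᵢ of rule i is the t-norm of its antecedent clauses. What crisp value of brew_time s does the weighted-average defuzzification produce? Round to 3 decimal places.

R1 (z=63.0): medium=0.68, high=0.61, ¬regular=1−0.53=0.47; AND[max(0, a+b−1)] → w = 0.00
R2 (z=75.8): medium=0.68 → w = 0.68
R3 (z=93.0): ideal=0.34, coarse=0.19; AND[max(0, a+b−1)] → w = 0.00
R4 (z=81.7): ¬regular=1−0.53=0.47, low=0.55; AND[max(0, a+b−1)] → w = 0.02
Weighted average = (0.00·63.0 + 0.68·75.8 + 0.00·93.0 + 0.02·81.7) / (0.00 + 0.68 + 0.00 + 0.02)
  = 53.1780 / 0.7000 = 75.969

75.969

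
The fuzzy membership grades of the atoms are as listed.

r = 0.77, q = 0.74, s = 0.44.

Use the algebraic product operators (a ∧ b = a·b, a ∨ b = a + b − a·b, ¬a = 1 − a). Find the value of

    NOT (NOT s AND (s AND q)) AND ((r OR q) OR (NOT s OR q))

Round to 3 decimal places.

0.812

NOT s = 1 − 0.4400 = 0.5600
s AND q = a·b on (0.4400, 0.7400) = 0.3256
NOT s AND (s AND q) = a·b on (0.5600, 0.3256) = 0.1823
NOT (NOT s AND (s AND q)) = 1 − 0.1823 = 0.8177
r OR q = a + b − a·b on (0.7700, 0.7400) = 0.9402
NOT s = 1 − 0.4400 = 0.5600
NOT s OR q = a + b − a·b on (0.5600, 0.7400) = 0.8856
(r OR q) OR (NOT s OR q) = a + b − a·b on (0.9402, 0.8856) = 0.9932
NOT (NOT s AND (s AND q)) AND ((r OR q) OR (NOT s OR q)) = a·b on (0.8177, 0.9932) = 0.8121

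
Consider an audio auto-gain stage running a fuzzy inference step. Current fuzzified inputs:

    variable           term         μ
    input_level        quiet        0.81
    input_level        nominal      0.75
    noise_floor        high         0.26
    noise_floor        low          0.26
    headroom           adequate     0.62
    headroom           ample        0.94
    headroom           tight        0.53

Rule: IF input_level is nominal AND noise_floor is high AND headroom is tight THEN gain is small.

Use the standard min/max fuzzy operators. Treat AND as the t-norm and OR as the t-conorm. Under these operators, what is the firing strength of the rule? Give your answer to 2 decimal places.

firing strength: nominal=0.75, high=0.26, tight=0.53; AND[min(a, b)] → w = 0.26

0.26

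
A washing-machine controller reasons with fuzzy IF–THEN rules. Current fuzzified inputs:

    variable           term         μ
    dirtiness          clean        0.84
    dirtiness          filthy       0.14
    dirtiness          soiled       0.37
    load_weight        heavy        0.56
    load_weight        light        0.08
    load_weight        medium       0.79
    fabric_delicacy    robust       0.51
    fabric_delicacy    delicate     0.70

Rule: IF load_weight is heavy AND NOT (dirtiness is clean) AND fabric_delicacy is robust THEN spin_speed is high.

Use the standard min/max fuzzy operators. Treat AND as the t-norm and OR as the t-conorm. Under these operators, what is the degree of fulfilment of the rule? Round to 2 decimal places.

firing strength: heavy=0.56, ¬clean=1−0.84=0.16, robust=0.51; AND[min(a, b)] → w = 0.16

0.16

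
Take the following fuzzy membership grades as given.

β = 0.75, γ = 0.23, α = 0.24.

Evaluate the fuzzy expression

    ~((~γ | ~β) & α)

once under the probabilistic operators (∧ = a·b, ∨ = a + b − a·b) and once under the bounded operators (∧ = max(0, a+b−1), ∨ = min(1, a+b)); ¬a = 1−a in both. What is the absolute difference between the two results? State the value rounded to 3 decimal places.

Under probabilistic:
  ~γ = 1 − 0.2300 = 0.7700
  ~β = 1 − 0.7500 = 0.2500
  ~γ | ~β = a + b − a·b on (0.7700, 0.2500) = 0.8275
  (~γ | ~β) & α = a·b on (0.8275, 0.2400) = 0.1986
  ~((~γ | ~β) & α) = 1 − 0.1986 = 0.8014
  → value = 0.8014
Under bounded:
  ~γ = 1 − 0.23 = 0.77
  ~β = 1 − 0.75 = 0.25
  ~γ | ~β = min(1, a+b) on (0.77, 0.25) = 1.00
  (~γ | ~β) & α = max(0, a+b−1) on (1.00, 0.24) = 0.24
  ~((~γ | ~β) & α) = 1 − 0.24 = 0.76
  → value = 0.7600
|0.8014 − 0.7600| = 0.041

0.041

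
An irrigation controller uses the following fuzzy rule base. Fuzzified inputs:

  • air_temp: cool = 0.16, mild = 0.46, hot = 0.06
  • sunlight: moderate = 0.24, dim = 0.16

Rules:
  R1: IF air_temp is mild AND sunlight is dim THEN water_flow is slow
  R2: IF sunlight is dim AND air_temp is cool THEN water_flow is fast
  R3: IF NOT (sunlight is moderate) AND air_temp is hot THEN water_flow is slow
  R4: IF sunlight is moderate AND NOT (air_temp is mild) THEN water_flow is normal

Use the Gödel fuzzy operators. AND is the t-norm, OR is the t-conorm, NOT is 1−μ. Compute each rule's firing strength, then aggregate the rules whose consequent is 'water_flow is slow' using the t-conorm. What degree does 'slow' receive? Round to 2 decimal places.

0.16

R1: mild=0.46, dim=0.16; AND[min(a, b)] → w = 0.16
R2: dim=0.16, cool=0.16; AND[min(a, b)] → w = 0.16
R3: ¬moderate=1−0.24=0.76, hot=0.06; AND[min(a, b)] → w = 0.06
R4: moderate=0.24, ¬mild=1−0.46=0.54; AND[min(a, b)] → w = 0.24
Rules with consequent 'slow': {R1, R3} → strengths 0.16, 0.06
Aggregate via t-conorm [max(a, b)]: 0.16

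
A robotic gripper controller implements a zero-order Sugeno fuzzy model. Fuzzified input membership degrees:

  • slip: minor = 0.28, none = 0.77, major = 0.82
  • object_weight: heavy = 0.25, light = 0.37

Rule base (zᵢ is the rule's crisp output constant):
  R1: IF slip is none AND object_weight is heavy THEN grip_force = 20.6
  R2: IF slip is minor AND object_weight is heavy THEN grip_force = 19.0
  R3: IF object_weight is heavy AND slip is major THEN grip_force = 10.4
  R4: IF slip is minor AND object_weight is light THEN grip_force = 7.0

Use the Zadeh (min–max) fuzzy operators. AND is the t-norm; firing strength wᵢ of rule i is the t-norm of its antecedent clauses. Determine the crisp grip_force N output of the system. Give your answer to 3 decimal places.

R1 (z=20.6): none=0.77, heavy=0.25; AND[min(a, b)] → w = 0.25
R2 (z=19.0): minor=0.28, heavy=0.25; AND[min(a, b)] → w = 0.25
R3 (z=10.4): heavy=0.25, major=0.82; AND[min(a, b)] → w = 0.25
R4 (z=7.0): minor=0.28, light=0.37; AND[min(a, b)] → w = 0.28
Weighted average = (0.25·20.6 + 0.25·19.0 + 0.25·10.4 + 0.28·7.0) / (0.25 + 0.25 + 0.25 + 0.28)
  = 14.4600 / 1.0300 = 14.039

14.039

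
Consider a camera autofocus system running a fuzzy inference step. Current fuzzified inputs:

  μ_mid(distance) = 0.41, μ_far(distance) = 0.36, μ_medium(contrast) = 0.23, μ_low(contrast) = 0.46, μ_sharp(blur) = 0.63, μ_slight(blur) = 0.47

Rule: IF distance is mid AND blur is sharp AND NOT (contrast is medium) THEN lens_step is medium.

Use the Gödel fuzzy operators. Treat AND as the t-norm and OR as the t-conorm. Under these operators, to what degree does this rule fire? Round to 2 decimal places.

firing strength: mid=0.41, sharp=0.63, ¬medium=1−0.23=0.77; AND[min(a, b)] → w = 0.41

0.41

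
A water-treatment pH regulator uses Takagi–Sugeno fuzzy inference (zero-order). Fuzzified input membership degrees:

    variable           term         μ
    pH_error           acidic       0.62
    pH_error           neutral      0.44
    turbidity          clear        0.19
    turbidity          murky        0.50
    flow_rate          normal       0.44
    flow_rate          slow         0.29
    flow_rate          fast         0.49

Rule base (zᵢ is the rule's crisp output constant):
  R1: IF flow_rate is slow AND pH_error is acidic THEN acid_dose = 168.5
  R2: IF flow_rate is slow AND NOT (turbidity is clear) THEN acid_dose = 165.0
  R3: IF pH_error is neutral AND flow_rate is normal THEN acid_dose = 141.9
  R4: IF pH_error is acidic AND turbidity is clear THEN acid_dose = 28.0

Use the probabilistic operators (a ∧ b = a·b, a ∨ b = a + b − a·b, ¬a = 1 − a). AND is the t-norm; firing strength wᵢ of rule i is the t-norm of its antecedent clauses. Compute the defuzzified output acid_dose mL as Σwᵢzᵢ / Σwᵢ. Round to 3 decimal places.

137.481

R1 (z=168.5): slow=0.29, acidic=0.62; AND[a·b] → w = 0.1798
R2 (z=165.0): slow=0.29, ¬clear=1−0.19=0.81; AND[a·b] → w = 0.2349
R3 (z=141.9): neutral=0.44, normal=0.44; AND[a·b] → w = 0.1936
R4 (z=28.0): acidic=0.62, clear=0.19; AND[a·b] → w = 0.1178
Weighted average = (0.1798·168.5 + 0.2349·165.0 + 0.1936·141.9 + 0.1178·28.0) / (0.1798 + 0.2349 + 0.1936 + 0.1178)
  = 99.8250 / 0.7261 = 137.481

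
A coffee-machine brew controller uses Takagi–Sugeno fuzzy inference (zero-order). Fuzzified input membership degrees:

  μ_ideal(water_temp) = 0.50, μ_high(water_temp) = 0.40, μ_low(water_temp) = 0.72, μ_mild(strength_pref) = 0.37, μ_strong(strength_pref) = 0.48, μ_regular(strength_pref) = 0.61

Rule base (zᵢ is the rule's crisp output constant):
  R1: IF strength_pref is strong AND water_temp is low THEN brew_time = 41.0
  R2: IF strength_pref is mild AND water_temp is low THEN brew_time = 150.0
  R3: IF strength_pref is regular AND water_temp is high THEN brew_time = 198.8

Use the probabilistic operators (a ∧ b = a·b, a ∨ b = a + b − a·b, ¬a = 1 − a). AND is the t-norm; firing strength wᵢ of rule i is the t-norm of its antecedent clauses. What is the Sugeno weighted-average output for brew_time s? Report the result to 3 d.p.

R1 (z=41.0): strong=0.48, low=0.72; AND[a·b] → w = 0.3456
R2 (z=150.0): mild=0.37, low=0.72; AND[a·b] → w = 0.2664
R3 (z=198.8): regular=0.61, high=0.40; AND[a·b] → w = 0.2440
Weighted average = (0.3456·41.0 + 0.2664·150.0 + 0.2440·198.8) / (0.3456 + 0.2664 + 0.2440)
  = 102.6368 / 0.8560 = 119.903

119.903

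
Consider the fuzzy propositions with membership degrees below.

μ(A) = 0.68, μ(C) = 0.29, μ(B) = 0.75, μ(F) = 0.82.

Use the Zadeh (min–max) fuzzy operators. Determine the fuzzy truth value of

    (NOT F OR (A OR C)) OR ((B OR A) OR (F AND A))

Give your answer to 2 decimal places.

NOT F = 1 − 0.82 = 0.18
A OR C = max(a, b) on (0.68, 0.29) = 0.68
NOT F OR (A OR C) = max(a, b) on (0.18, 0.68) = 0.68
B OR A = max(a, b) on (0.75, 0.68) = 0.75
F AND A = min(a, b) on (0.82, 0.68) = 0.68
(B OR A) OR (F AND A) = max(a, b) on (0.75, 0.68) = 0.75
(NOT F OR (A OR C)) OR ((B OR A) OR (F AND A)) = max(a, b) on (0.68, 0.75) = 0.75

0.75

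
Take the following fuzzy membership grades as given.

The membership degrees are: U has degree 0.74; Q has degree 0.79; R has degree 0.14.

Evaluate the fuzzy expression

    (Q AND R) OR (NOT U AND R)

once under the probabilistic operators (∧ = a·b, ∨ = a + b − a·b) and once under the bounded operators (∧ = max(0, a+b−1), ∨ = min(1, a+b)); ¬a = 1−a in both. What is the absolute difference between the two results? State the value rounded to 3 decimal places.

Under probabilistic:
  Q AND R = a·b on (0.7900, 0.1400) = 0.1106
  NOT U = 1 − 0.7400 = 0.2600
  NOT U AND R = a·b on (0.2600, 0.1400) = 0.0364
  (Q AND R) OR (NOT U AND R) = a + b − a·b on (0.1106, 0.0364) = 0.1430
  → value = 0.1430
Under bounded:
  Q AND R = max(0, a+b−1) on (0.79, 0.14) = 0.00
  NOT U = 1 − 0.74 = 0.26
  NOT U AND R = max(0, a+b−1) on (0.26, 0.14) = 0.00
  (Q AND R) OR (NOT U AND R) = min(1, a+b) on (0.00, 0.00) = 0.00
  → value = 0.0000
|0.1430 − 0.0000| = 0.143

0.143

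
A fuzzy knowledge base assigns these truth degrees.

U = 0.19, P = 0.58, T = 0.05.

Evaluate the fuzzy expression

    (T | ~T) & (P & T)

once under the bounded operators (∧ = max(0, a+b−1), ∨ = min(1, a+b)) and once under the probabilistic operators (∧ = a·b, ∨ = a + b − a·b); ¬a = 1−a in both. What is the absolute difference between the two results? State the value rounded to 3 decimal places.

Under bounded:
  ~T = 1 − 0.05 = 0.95
  T | ~T = min(1, a+b) on (0.05, 0.95) = 1.00
  P & T = max(0, a+b−1) on (0.58, 0.05) = 0.00
  (T | ~T) & (P & T) = max(0, a+b−1) on (1.00, 0.00) = 0.00
  → value = 0.0000
Under probabilistic:
  ~T = 1 − 0.0500 = 0.9500
  T | ~T = a + b − a·b on (0.0500, 0.9500) = 0.9525
  P & T = a·b on (0.5800, 0.0500) = 0.0290
  (T | ~T) & (P & T) = a·b on (0.9525, 0.0290) = 0.0276
  → value = 0.0276
|0.0000 − 0.0276| = 0.028

0.028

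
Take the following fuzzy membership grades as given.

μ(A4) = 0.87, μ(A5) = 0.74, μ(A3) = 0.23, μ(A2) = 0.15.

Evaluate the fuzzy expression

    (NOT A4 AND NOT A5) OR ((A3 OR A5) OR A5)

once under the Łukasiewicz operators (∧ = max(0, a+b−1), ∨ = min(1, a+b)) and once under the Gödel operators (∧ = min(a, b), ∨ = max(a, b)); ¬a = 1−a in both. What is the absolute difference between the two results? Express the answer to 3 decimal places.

Under Łukasiewicz:
  NOT A4 = 1 − 0.87 = 0.13
  NOT A5 = 1 − 0.74 = 0.26
  NOT A4 AND NOT A5 = max(0, a+b−1) on (0.13, 0.26) = 0.00
  A3 OR A5 = min(1, a+b) on (0.23, 0.74) = 0.97
  (A3 OR A5) OR A5 = min(1, a+b) on (0.97, 0.74) = 1.00
  (NOT A4 AND NOT A5) OR ((A3 OR A5) OR A5) = min(1, a+b) on (0.00, 1.00) = 1.00
  → value = 1.0000
Under Gödel:
  NOT A4 = 1 − 0.87 = 0.13
  NOT A5 = 1 − 0.74 = 0.26
  NOT A4 AND NOT A5 = min(a, b) on (0.13, 0.26) = 0.13
  A3 OR A5 = max(a, b) on (0.23, 0.74) = 0.74
  (A3 OR A5) OR A5 = max(a, b) on (0.74, 0.74) = 0.74
  (NOT A4 AND NOT A5) OR ((A3 OR A5) OR A5) = max(a, b) on (0.13, 0.74) = 0.74
  → value = 0.7400
|1.0000 − 0.7400| = 0.260

0.260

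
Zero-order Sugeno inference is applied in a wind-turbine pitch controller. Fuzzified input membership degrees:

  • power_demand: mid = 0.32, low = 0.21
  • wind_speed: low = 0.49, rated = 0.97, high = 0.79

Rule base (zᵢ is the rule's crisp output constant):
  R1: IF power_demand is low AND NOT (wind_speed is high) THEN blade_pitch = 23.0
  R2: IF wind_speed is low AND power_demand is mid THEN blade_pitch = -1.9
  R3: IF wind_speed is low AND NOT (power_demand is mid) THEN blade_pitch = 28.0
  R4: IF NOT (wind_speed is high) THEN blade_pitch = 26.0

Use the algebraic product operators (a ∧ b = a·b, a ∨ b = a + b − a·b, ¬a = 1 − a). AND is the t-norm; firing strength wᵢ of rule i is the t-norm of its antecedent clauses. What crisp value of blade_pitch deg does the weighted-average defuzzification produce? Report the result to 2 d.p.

20.84

R1 (z=23.0): low=0.21, ¬high=1−0.79=0.21; AND[a·b] → w = 0.0441
R2 (z=-1.9): low=0.49, mid=0.32; AND[a·b] → w = 0.1568
R3 (z=28.0): low=0.49, ¬mid=1−0.32=0.68; AND[a·b] → w = 0.3332
R4 (z=26.0): ¬high=1−0.79=0.21 → w = 0.2100
Weighted average = (0.0441·23.0 + 0.1568·-1.9 + 0.3332·28.0 + 0.2100·26.0) / (0.0441 + 0.1568 + 0.3332 + 0.2100)
  = 15.5060 / 0.7441 = 20.84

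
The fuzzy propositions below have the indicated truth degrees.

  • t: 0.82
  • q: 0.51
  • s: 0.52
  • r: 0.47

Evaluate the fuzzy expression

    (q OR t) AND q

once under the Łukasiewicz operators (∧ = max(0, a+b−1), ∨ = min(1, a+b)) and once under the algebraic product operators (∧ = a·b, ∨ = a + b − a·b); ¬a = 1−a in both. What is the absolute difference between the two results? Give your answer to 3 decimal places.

0.045

Under Łukasiewicz:
  q OR t = min(1, a+b) on (0.51, 0.82) = 1.00
  (q OR t) AND q = max(0, a+b−1) on (1.00, 0.51) = 0.51
  → value = 0.5100
Under algebraic product:
  q OR t = a + b − a·b on (0.5100, 0.8200) = 0.9118
  (q OR t) AND q = a·b on (0.9118, 0.5100) = 0.4650
  → value = 0.4650
|0.5100 − 0.4650| = 0.045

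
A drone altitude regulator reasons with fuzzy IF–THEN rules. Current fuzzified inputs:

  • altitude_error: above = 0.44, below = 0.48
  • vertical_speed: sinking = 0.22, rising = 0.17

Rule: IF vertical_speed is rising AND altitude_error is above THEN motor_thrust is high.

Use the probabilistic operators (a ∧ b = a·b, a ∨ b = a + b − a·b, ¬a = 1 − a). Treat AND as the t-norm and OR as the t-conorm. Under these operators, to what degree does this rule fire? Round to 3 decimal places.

firing strength: rising=0.17, above=0.44; AND[a·b] → w = 0.0748

0.075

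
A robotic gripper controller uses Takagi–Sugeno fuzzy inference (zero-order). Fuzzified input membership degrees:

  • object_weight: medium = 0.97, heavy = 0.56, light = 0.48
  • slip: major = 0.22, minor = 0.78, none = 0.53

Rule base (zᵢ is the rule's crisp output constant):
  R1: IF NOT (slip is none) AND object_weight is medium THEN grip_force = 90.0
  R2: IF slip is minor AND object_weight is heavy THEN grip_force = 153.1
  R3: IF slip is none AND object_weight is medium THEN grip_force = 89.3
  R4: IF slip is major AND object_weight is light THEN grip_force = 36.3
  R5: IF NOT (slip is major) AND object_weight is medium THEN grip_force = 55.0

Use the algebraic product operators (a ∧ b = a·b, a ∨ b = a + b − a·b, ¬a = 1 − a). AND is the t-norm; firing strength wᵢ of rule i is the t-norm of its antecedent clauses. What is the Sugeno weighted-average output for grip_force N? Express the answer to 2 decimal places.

R1 (z=90.0): ¬none=1−0.53=0.47, medium=0.97; AND[a·b] → w = 0.4559
R2 (z=153.1): minor=0.78, heavy=0.56; AND[a·b] → w = 0.4368
R3 (z=89.3): none=0.53, medium=0.97; AND[a·b] → w = 0.5141
R4 (z=36.3): major=0.22, light=0.48; AND[a·b] → w = 0.1056
R5 (z=55.0): ¬major=1−0.22=0.78, medium=0.97; AND[a·b] → w = 0.7566
Weighted average = (0.4559·90.0 + 0.4368·153.1 + 0.5141·89.3 + 0.1056·36.3 + 0.7566·55.0) / (0.4559 + 0.4368 + 0.5141 + 0.1056 + 0.7566)
  = 199.2605 / 2.2690 = 87.82

87.82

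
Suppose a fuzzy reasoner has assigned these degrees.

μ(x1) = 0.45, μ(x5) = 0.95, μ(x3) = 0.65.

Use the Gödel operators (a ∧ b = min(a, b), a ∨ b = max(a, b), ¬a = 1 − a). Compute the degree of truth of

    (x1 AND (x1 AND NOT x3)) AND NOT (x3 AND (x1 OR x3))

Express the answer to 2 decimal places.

0.35

NOT x3 = 1 − 0.65 = 0.35
x1 AND NOT x3 = min(a, b) on (0.45, 0.35) = 0.35
x1 AND (x1 AND NOT x3) = min(a, b) on (0.45, 0.35) = 0.35
x1 OR x3 = max(a, b) on (0.45, 0.65) = 0.65
x3 AND (x1 OR x3) = min(a, b) on (0.65, 0.65) = 0.65
NOT (x3 AND (x1 OR x3)) = 1 − 0.65 = 0.35
(x1 AND (x1 AND NOT x3)) AND NOT (x3 AND (x1 OR x3)) = min(a, b) on (0.35, 0.35) = 0.35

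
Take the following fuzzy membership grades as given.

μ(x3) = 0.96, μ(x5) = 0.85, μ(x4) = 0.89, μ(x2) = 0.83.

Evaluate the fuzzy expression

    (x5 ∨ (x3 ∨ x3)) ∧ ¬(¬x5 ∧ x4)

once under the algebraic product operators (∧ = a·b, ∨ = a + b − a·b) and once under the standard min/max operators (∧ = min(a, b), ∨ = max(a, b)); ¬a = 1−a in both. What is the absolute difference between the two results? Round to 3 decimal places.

Under algebraic product:
  x3 ∨ x3 = a + b − a·b on (0.9600, 0.9600) = 0.9984
  x5 ∨ (x3 ∨ x3) = a + b − a·b on (0.8500, 0.9984) = 0.9998
  ¬x5 = 1 − 0.8500 = 0.1500
  ¬x5 ∧ x4 = a·b on (0.1500, 0.8900) = 0.1335
  ¬(¬x5 ∧ x4) = 1 − 0.1335 = 0.8665
  (x5 ∨ (x3 ∨ x3)) ∧ ¬(¬x5 ∧ x4) = a·b on (0.9998, 0.8665) = 0.8663
  → value = 0.8663
Under standard min/max:
  x3 ∨ x3 = max(a, b) on (0.96, 0.96) = 0.96
  x5 ∨ (x3 ∨ x3) = max(a, b) on (0.85, 0.96) = 0.96
  ¬x5 = 1 − 0.85 = 0.15
  ¬x5 ∧ x4 = min(a, b) on (0.15, 0.89) = 0.15
  ¬(¬x5 ∧ x4) = 1 − 0.15 = 0.85
  (x5 ∨ (x3 ∨ x3)) ∧ ¬(¬x5 ∧ x4) = min(a, b) on (0.96, 0.85) = 0.85
  → value = 0.8500
|0.8663 − 0.8500| = 0.016

0.016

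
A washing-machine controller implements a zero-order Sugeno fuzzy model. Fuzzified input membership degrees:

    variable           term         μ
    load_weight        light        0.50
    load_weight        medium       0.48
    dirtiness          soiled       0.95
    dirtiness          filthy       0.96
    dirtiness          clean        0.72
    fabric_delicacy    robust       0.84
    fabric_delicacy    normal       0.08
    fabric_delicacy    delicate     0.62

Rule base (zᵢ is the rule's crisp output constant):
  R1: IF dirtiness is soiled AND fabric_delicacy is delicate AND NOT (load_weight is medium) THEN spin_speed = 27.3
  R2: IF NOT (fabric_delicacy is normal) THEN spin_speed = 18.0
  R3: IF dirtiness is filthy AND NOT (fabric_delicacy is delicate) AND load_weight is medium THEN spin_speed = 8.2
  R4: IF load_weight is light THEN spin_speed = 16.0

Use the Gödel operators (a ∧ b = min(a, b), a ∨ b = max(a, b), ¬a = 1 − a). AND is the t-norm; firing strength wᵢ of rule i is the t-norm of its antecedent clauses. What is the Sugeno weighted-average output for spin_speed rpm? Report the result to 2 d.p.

18.05

R1 (z=27.3): soiled=0.95, delicate=0.62, ¬medium=1−0.48=0.52; AND[min(a, b)] → w = 0.52
R2 (z=18.0): ¬normal=1−0.08=0.92 → w = 0.92
R3 (z=8.2): filthy=0.96, ¬delicate=1−0.62=0.38, medium=0.48; AND[min(a, b)] → w = 0.38
R4 (z=16.0): light=0.50 → w = 0.50
Weighted average = (0.52·27.3 + 0.92·18.0 + 0.38·8.2 + 0.50·16.0) / (0.52 + 0.92 + 0.38 + 0.50)
  = 41.8720 / 2.3200 = 18.05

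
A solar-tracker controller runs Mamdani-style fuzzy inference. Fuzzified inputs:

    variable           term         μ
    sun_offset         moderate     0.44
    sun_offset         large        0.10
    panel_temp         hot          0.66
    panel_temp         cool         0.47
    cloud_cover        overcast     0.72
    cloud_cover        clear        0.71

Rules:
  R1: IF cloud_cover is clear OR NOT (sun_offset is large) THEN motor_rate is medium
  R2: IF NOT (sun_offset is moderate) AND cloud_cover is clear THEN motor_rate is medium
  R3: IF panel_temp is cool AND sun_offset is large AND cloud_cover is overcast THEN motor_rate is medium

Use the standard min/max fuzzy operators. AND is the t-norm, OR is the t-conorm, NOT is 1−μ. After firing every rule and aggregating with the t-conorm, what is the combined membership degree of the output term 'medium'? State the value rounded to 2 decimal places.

R1: clear=0.71, ¬large=1−0.10=0.90; OR[max(a, b)] → w = 0.90
R2: ¬moderate=1−0.44=0.56, clear=0.71; AND[min(a, b)] → w = 0.56
R3: cool=0.47, large=0.10, overcast=0.72; AND[min(a, b)] → w = 0.10
Rules with consequent 'medium': {R1, R2, R3} → strengths 0.90, 0.56, 0.10
Aggregate via t-conorm [max(a, b)]: 0.90

0.90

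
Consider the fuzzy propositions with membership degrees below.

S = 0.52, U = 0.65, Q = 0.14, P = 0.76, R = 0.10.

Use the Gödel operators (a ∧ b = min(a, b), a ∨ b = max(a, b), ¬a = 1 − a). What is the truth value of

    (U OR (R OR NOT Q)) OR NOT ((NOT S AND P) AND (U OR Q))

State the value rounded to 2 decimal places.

0.86

NOT Q = 1 − 0.14 = 0.86
R OR NOT Q = max(a, b) on (0.10, 0.86) = 0.86
U OR (R OR NOT Q) = max(a, b) on (0.65, 0.86) = 0.86
NOT S = 1 − 0.52 = 0.48
NOT S AND P = min(a, b) on (0.48, 0.76) = 0.48
U OR Q = max(a, b) on (0.65, 0.14) = 0.65
(NOT S AND P) AND (U OR Q) = min(a, b) on (0.48, 0.65) = 0.48
NOT ((NOT S AND P) AND (U OR Q)) = 1 − 0.48 = 0.52
(U OR (R OR NOT Q)) OR NOT ((NOT S AND P) AND (U OR Q)) = max(a, b) on (0.86, 0.52) = 0.86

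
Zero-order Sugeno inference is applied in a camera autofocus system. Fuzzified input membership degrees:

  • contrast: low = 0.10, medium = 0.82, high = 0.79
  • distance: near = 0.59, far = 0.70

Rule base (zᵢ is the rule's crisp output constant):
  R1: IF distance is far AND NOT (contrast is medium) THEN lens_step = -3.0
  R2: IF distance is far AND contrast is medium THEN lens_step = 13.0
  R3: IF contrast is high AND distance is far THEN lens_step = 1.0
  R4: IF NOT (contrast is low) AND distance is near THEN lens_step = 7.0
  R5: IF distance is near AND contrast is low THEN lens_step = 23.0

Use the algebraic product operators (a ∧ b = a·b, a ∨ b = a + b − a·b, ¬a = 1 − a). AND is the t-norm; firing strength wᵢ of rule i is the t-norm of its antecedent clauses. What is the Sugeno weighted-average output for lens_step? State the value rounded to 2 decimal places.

6.90

R1 (z=-3.0): far=0.70, ¬medium=1−0.82=0.18; AND[a·b] → w = 0.1260
R2 (z=13.0): far=0.70, medium=0.82; AND[a·b] → w = 0.5740
R3 (z=1.0): high=0.79, far=0.70; AND[a·b] → w = 0.5530
R4 (z=7.0): ¬low=1−0.10=0.90, near=0.59; AND[a·b] → w = 0.5310
R5 (z=23.0): near=0.59, low=0.10; AND[a·b] → w = 0.0590
Weighted average = (0.1260·-3.0 + 0.5740·13.0 + 0.5530·1.0 + 0.5310·7.0 + 0.0590·23.0) / (0.1260 + 0.5740 + 0.5530 + 0.5310 + 0.0590)
  = 12.7110 / 1.8430 = 6.90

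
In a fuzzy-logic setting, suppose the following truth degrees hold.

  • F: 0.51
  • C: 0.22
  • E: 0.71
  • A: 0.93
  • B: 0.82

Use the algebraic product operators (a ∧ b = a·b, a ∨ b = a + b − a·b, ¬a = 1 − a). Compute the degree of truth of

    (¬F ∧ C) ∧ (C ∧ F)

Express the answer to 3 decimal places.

¬F = 1 − 0.5100 = 0.4900
¬F ∧ C = a·b on (0.4900, 0.2200) = 0.1078
C ∧ F = a·b on (0.2200, 0.5100) = 0.1122
(¬F ∧ C) ∧ (C ∧ F) = a·b on (0.1078, 0.1122) = 0.0121

0.012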